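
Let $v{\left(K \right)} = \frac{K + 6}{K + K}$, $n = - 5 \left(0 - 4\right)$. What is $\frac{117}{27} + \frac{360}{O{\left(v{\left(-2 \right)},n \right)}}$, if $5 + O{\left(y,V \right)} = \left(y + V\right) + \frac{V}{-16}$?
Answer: $\frac{1661}{51} \approx 32.569$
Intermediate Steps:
$n = 20$ ($n = \left(-5\right) \left(-4\right) = 20$)
$v{\left(K \right)} = \frac{6 + K}{2 K}$
$O{\left(y,V \right)} = -5 + y + \frac{15 V}{16}$ ($O{\left(y,V \right)} = -5 + \left(\left(y + V\right) + \frac{V}{-16}\right) = -5 + \left(\left(V + y\right) + V \left(- \frac{1}{16}\right)\right) = -5 + \left(\left(V + y\right) - \frac{V}{16}\right) = -5 + \left(y + \frac{15 V}{16}\right) = -5 + y + \frac{15 V}{16}$)
$\frac{117}{27} + \frac{360}{O{\left(v{\left(-2 \right)},n \right)}} = \frac{117}{27} + \frac{360}{-5 + \frac{6 - 2}{2 \left(-2\right)} + \frac{15}{16} \cdot 20} = 117 \cdot \frac{1}{27} + \frac{360}{-5 + \frac{1}{2} \left(- \frac{1}{2}\right) 4 + \frac{75}{4}} = \frac{13}{3} + \frac{360}{-5 - 1 + \frac{75}{4}} = \frac{13}{3} + \frac{360}{\frac{51}{4}} = \frac{13}{3} + 360 \cdot \frac{4}{51} = \frac{13}{3} + \frac{480}{17} = \frac{1661}{51}$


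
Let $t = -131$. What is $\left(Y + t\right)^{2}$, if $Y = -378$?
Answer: $259081$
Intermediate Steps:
$\left(Y + t\right)^{2} = \left(-378 - 131\right)^{2} = \left(-509\right)^{2} = 259081$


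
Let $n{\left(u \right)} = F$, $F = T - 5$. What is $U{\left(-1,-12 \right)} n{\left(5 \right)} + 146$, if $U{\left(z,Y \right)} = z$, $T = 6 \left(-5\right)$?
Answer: $181$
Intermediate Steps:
$T = -30$
$F = -35$ ($F = -30 - 5 = -35$)
$n{\left(u \right)} = -35$
$U{\left(-1,-12 \right)} n{\left(5 \right)} + 146 = \left(-1\right) \left(-35\right) + 146 = 35 + 146 = 181$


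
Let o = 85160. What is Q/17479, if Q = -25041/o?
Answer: -25041/1488511640 ≈ -1.6823e-5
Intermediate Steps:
Q = -25041/85160 ≈ -0.29405
Q/17479 = -25041/85160/17479 = -25041/85160*1/17479 = -25041/1488511640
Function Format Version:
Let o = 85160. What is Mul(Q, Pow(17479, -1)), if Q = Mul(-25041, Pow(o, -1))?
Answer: Rational(-25041, 1488511640) ≈ -1.6823e-5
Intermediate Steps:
Q = Rational(-25041, 85160) (Q = Mul(-25041, Pow(85160, -1)) = Mul(-25041, Rational(1, 85160)) = Rational(-25041, 85160) ≈ -0.29405)
Mul(Q, Pow(17479, -1)) = Mul(Rational(-25041, 85160), Pow(17479, -1)) = Mul(Rational(-25041, 85160), Rational(1, 17479)) = Rational(-25041, 1488511640)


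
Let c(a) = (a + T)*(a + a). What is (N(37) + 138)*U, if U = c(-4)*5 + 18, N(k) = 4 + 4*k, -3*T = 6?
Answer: 74820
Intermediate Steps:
T = -2 (T = -⅓*6 = -2)
c(a) = 2*a*(-2 + a) (c(a) = (a - 2)*(a + a) = (-2 + a)*(2*a) = 2*a*(-2 + a))
U = 258 (U = (2*(-4)*(-2 - 4))*5 + 18 = (2*(-4)*(-6))*5 + 18 = 48*5 + 18 = 240 + 18 = 258)
(N(37) + 138)*U = ((4 + 4*37) + 138)*258 = ((4 + 148) + 138)*258 = (152 + 138)*258 = 290*258 = 74820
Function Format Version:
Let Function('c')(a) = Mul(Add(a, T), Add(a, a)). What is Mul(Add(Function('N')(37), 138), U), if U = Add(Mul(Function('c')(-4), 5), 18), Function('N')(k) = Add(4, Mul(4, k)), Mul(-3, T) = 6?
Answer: 74820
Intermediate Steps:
T = -2 (T = Mul(Rational(-1, 3), 6) = -2)
Function('c')(a) = Mul(2, a, Add(-2, a)) (Function('c')(a) = Mul(Add(a, -2), Add(a, a)) = Mul(Add(-2, a), Mul(2, a)) = Mul(2, a, Add(-2, a)))
U = 258 (U = Add(Mul(Mul(2, -4, Add(-2, -4)), 5), 18) = Add(Mul(Mul(2, -4, -6), 5), 18) = Add(Mul(48, 5), 18) = Add(240, 18) = 258)
Mul(Add(Function('N')(37), 138), U) = Mul(Add(Add(4, Mul(4, 37)), 138), 258) = Mul(Add(Add(4, 148), 138), 258) = Mul(Add(152, 138), 258) = Mul(290, 258) = 74820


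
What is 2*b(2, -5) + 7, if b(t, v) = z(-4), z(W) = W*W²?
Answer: -121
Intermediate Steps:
z(W) = W³
b(t, v) = -64 (b(t, v) = (-4)³ = -64)
2*b(2, -5) + 7 = 2*(-64) + 7 = -128 + 7 = -121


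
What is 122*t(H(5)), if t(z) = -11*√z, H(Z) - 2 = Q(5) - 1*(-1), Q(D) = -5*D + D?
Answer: -1342*I*√17 ≈ -5533.2*I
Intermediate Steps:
Q(D) = -4*D
H(Z) = -17 (H(Z) = 2 + (-4*5 - 1*(-1)) = 2 + (-20 + 1) = 2 - 19 = -17)
122*t(H(5)) = 122*(-11*I*√17) = -1342*I*√17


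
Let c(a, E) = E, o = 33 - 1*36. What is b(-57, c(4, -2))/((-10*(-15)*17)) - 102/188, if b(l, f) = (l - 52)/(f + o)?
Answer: -160001/299625 ≈ -0.53400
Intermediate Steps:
o = -3 (o = 33 - 36 = -3)
b(l, f) = (-52 + l)/(-3 + f) (b(l, f) = (l - 52)/(f - 3) = (-52 + l)/(-3 + f))
b(-57, c(4, -2))/((-10*(-15)*17)) - 102/188 = ((-52 - 57)/(-3 - 2))/((-10*(-15)*17)) - 102/188 = (-109/(-5))/((150*17)) - 102*1/188 = -⅕*(-109)/2550 - 51/94 = (109/5)*(1/2550) - 51/94 = 109/12750 - 51/94 = -160001/299625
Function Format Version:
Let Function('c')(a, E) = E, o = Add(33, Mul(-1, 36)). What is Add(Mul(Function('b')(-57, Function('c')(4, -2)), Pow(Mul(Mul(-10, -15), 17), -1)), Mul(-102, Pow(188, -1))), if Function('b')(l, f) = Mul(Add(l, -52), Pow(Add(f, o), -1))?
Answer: Rational(-160001, 299625) ≈ -0.53400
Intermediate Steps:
o = -3 (o = Add(33, -36) = -3)
Function('b')(l, f) = Mul(Pow(Add(-3, f), -1), Add(-52, l)) (Function('b')(l, f) = Mul(Add(l, -52), Pow(Add(f, -3), -1)) = Mul(Add(-52, l), Pow(Add(-3, f), -1)) = Mul(Pow(Add(-3, f), -1), Add(-52, l)))
Add(Mul(Function('b')(-57, Function('c')(4, -2)), Pow(Mul(Mul(-10, -15), 17), -1)), Mul(-102, Pow(188, -1))) = Add(Mul(Mul(Pow(Add(-3, -2), -1), Add(-52, -57)), Pow(Mul(Mul(-10, -15), 17), -1)), Mul(-102, Pow(188, -1))) = Add(Mul(Mul(Pow(-5, -1), -109), Pow(Mul(150, 17), -1)), Mul(-102, Rational(1, 188))) = Add(Mul(Mul(Rational(-1, 5), -109), Pow(2550, -1)), Rational(-51, 94)) = Add(Mul(Rational(109, 5), Rational(1, 2550)), Rational(-51, 94)) = Add(Rational(109, 12750), Rational(-51, 94)) = Rational(-160001, 299625)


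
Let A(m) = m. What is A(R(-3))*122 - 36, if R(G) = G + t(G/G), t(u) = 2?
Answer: -158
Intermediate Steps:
R(G) = 2 + G (R(G) = G + 2 = 2 + G)
A(R(-3))*122 - 36 = (2 - 3)*122 - 36 = -1*122 - 36 = -122 - 36 = -158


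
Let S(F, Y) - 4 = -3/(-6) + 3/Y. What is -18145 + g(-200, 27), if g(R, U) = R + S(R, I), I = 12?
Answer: -73361/4 ≈ -18340.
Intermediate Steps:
S(F, Y) = 9/2 + 3/Y (S(F, Y) = 4 + (-3/(-6) + 3/Y) = 4 + (-3*(-⅙) + 3/Y) = 4 + (½ + 3/Y) = 9/2 + 3/Y)
g(R, U) = 19/4 + R (g(R, U) = R + (9/2 + 3/12) = R + (9/2 + 3*(1/12)) = R + (9/2 + ¼) = R + 19/4 = 19/4 + R)
-18145 + g(-200, 27) = -18145 + (19/4 - 200) = -18145 - 781/4 = -73361/4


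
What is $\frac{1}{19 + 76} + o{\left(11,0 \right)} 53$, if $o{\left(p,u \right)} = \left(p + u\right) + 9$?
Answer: $\frac{100701}{95} \approx 1060.0$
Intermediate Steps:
$o{\left(p,u \right)} = 9 + p + u$
$\frac{1}{19 + 76} + o{\left(11,0 \right)} 53 = \frac{1}{19 + 76} + \left(9 + 11 + 0\right) 53 = \frac{1}{95} + 20 \cdot 53 = \frac{1}{95} + 1060 = \frac{100701}{95}$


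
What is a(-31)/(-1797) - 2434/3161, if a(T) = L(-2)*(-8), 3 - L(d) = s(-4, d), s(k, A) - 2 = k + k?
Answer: -1382102/1893439 ≈ -0.72994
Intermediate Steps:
s(k, A) = 2 + 2*k (s(k, A) = 2 + (k + k) = 2 + 2*k)
L(d) = 9 (L(d) = 3 - (2 + 2*(-4)) = 3 - (2 - 8) = 3 - 1*(-6) = 3 + 6 = 9)
a(T) = -72 (a(T) = 9*(-8) = -72)
a(-31)/(-1797) - 2434/3161 = -72/(-1797) - 2434/3161 = -72*(-1/1797) - 2434*1/3161 = 24/599 - 2434/3161 = -1382102/1893439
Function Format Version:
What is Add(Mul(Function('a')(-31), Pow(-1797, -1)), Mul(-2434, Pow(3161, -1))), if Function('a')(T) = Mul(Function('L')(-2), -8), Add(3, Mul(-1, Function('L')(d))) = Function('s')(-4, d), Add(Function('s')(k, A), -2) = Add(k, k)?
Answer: Rational(-1382102, 1893439) ≈ -0.72994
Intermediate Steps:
Function('s')(k, A) = Add(2, Mul(2, k)) (Function('s')(k, A) = Add(2, Add(k, k)) = Add(2, Mul(2, k)))
Function('L')(d) = 9 (Function('L')(d) = Add(3, Mul(-1, Add(2, Mul(2, -4)))) = Add(3, Mul(-1, Add(2, -8))) = Add(3, Mul(-1, -6)) = Add(3, 6) = 9)
Function('a')(T) = -72 (Function('a')(T) = Mul(9, -8) = -72)
Add(Mul(Function('a')(-31), Pow(-1797, -1)), Mul(-2434, Pow(3161, -1))) = Add(Mul(-72, Pow(-1797, -1)), Mul(-2434, Pow(3161, -1))) = Add(Mul(-72, Rational(-1, 1797)), Mul(-2434, Rational(1, 3161))) = Add(Rational(24, 599), Rational(-2434, 3161)) = Rational(-1382102, 1893439)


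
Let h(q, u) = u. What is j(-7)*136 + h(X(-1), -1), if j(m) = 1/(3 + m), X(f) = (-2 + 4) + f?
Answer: -35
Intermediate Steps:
X(f) = 2 + f
j(-7)*136 + h(X(-1), -1) = 136/(3 - 7) - 1 = 136/(-4) - 1 = -¼*136 - 1 = -34 - 1 = -35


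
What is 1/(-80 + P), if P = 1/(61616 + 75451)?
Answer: -137067/10965359 ≈ -0.012500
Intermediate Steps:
P = 1/137067 ≈ 7.2957e-6
1/(-80 + P) = 1/(-80 + 1/137067) = 1/(-10965359/137067) = -137067/10965359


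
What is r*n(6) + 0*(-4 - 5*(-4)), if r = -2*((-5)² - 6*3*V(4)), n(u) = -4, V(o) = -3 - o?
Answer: 1208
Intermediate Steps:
r = -302 (r = -2*((-5)² - 6*3*(-3 - 1*4)) = -2*(25 - 18*(-3 - 4)) = -2*(25 - 18*(-7)) = -2*(25 - 1*(-126)) = -2*(25 + 126) = -2*151 = -302)
r*n(6) + 0*(-4 - 5*(-4)) = -302*(-4) + 0*(-4 - 5*(-4)) = 1208 + 0*(-4 + 20) = 1208 + 0*16 = 1208 + 0 = 1208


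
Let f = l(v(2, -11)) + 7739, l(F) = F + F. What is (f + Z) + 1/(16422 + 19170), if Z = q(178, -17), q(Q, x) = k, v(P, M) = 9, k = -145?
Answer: 270926305/35592 ≈ 7612.0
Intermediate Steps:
q(Q, x) = -145
l(F) = 2*F
Z = -145
f = 7757 (f = 2*9 + 7739 = 18 + 7739 = 7757)
(f + Z) + 1/(16422 + 19170) = (7757 - 145) + 1/(16422 + 19170) = 7612 + 1/35592 = 270926305/35592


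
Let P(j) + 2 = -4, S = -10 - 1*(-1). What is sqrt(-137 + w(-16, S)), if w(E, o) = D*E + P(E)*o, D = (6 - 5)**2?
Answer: 3*I*sqrt(11) ≈ 9.9499*I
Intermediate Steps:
S = -9 (S = -10 + 1 = -9)
P(j) = -6 (P(j) = -2 - 4 = -6)
D = 1 (D = 1**2 = 1)
w(E, o) = E - 6*o (w(E, o) = 1*E - 6*o = E - 6*o)
sqrt(-137 + w(-16, S)) = sqrt(-137 + (-16 - 6*(-9))) = sqrt(-137 + (-16 + 54)) = sqrt(-137 + 38) = sqrt(-99) = 3*I*sqrt(11)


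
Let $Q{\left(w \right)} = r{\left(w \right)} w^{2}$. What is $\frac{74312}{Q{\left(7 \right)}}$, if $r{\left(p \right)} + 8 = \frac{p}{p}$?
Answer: $- \frac{10616}{49} \approx -216.65$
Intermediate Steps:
$r{\left(p \right)} = -7$ ($r{\left(p \right)} = -8 + \frac{p}{p} = -8 + 1 = -7$)
$Q{\left(w \right)} = - 7 w^{2}$
$\frac{74312}{Q{\left(7 \right)}} = \frac{74312}{\left(-7\right) 7^{2}} = \frac{74312}{\left(-7\right) 49} = \frac{74312}{-343} = 74312 \left(- \frac{1}{343}\right) = - \frac{10616}{49}$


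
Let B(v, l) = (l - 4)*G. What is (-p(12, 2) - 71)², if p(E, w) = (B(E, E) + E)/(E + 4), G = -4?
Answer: 77841/16 ≈ 4865.1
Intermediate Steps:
B(v, l) = 16 - 4*l (B(v, l) = (l - 4)*(-4) = (-4 + l)*(-4) = 16 - 4*l)
p(E, w) = (16 - 3*E)/(4 + E) (p(E, w) = ((16 - 4*E) + E)/(E + 4) = (16 - 3*E)/(4 + E))
(-p(12, 2) - 71)² = (-(16 - 3*12)/(4 + 12) - 71)² = (-(16 - 36)/16 - 71)² = (-(-20)/16 - 71)² = (-1*(-5/4) - 71)² = (5/4 - 71)² = (-279/4)² = 77841/16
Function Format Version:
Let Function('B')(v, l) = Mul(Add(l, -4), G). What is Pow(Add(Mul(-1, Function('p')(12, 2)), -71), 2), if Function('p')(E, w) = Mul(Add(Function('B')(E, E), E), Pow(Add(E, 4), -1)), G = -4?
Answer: Rational(77841, 16) ≈ 4865.1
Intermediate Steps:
Function('B')(v, l) = Add(16, Mul(-4, l)) (Function('B')(v, l) = Mul(Add(l, -4), -4) = Mul(Add(-4, l), -4) = Add(16, Mul(-4, l)))
Function('p')(E, w) = Mul(Pow(Add(4, E), -1), Add(16, Mul(-3, E))) (Function('p')(E, w) = Mul(Add(Add(16, Mul(-4, E)), E), Pow(Add(E, 4), -1)) = Mul(Add(16, Mul(-3, E)), Pow(Add(4, E), -1)) = Mul(Pow(Add(4, E), -1), Add(16, Mul(-3, E))))
Pow(Add(Mul(-1, Function('p')(12, 2)), -71), 2) = Pow(Add(Mul(-1, Mul(Pow(Add(4, 12), -1), Add(16, Mul(-3, 12)))), -71), 2) = Pow(Add(Mul(-1, Mul(Pow(16, -1), Add(16, -36))), -71), 2) = Pow(Add(Mul(-1, Mul(Rational(1, 16), -20)), -71), 2) = Pow(Add(Mul(-1, Rational(-5, 4)), -71), 2) = Pow(Add(Rational(5, 4), -71), 2) = Pow(Rational(-279, 4), 2) = Rational(77841, 16)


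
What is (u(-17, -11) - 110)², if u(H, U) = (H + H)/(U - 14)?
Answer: 7376656/625 ≈ 11803.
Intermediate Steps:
u(H, U) = 2*H/(-14 + U) (u(H, U) = (2*H)/(-14 + U) = 2*H/(-14 + U))
(u(-17, -11) - 110)² = (2*(-17)/(-14 - 11) - 110)² = (2*(-17)/(-25) - 110)² = (2*(-17)*(-1/25) - 110)² = (34/25 - 110)² = (-2716/25)² = 7376656/625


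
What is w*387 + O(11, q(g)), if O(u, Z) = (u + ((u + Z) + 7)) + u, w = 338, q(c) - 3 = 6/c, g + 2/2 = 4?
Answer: 130851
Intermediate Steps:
g = 3 (g = -1 + 4 = 3)
q(c) = 3 + 6/c
O(u, Z) = 7 + Z + 3*u (O(u, Z) = (u + ((Z + u) + 7)) + u = (u + (7 + Z + u)) + u = (7 + Z + 2*u) + u = 7 + Z + 3*u)
w*387 + O(11, q(g)) = 338*387 + (7 + (3 + 6/3) + 3*11) = 130806 + (7 + (3 + 6*(1/3)) + 33) = 130806 + (7 + (3 + 2) + 33) = 130806 + (7 + 5 + 33) = 130806 + 45 = 130851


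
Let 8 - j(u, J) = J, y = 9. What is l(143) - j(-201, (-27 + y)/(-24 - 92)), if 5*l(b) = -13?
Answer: -3029/290 ≈ -10.445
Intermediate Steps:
j(u, J) = 8 - J
l(b) = -13/5 (l(b) = (⅕)*(-13) = -13/5)
l(143) - j(-201, (-27 + y)/(-24 - 92)) = -13/5 - (8 - (-27 + 9)/(-24 - 92)) = -13/5 - (8 - (-18)/(-116)) = -13/5 - (8 - (-18)*(-1)/116) = -13/5 - (8 - 1*9/58) = -13/5 - (8 - 9/58) = -13/5 - 1*455/58 = -13/5 - 455/58 = -3029/290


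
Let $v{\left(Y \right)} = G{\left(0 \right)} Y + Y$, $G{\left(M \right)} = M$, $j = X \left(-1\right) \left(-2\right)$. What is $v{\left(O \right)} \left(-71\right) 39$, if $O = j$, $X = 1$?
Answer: $-5538$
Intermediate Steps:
$j = 2$ ($j = 1 \left(-1\right) \left(-2\right) = \left(-1\right) \left(-2\right) = 2$)
$O = 2$
$v{\left(Y \right)} = Y$ ($v{\left(Y \right)} = 0 Y + Y = 0 + Y = Y$)
$v{\left(O \right)} \left(-71\right) 39 = 2 \left(-71\right) 39 = \left(-142\right) 39 = -5538$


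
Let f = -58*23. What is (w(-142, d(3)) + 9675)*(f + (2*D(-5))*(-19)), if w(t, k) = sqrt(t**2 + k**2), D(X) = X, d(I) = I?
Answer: -11068200 - 1144*sqrt(20173) ≈ -1.1231e+7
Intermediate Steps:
f = -1334
w(t, k) = sqrt(k**2 + t**2)
(w(-142, d(3)) + 9675)*(f + (2*D(-5))*(-19)) = (sqrt(3**2 + (-142)**2) + 9675)*(-1334 + (2*(-5))*(-19)) = (sqrt(9 + 20164) + 9675)*(-1334 - 10*(-19)) = (sqrt(20173) + 9675)*(-1334 + 190) = (9675 + sqrt(20173))*(-1144) = -11068200 - 1144*sqrt(20173)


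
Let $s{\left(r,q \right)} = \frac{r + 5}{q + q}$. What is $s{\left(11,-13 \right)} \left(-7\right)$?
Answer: $\frac{56}{13} \approx 4.3077$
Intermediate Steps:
$s{\left(r,q \right)} = \frac{5 + r}{2 q}$
$s{\left(11,-13 \right)} \left(-7\right) = \frac{5 + 11}{2 \left(-13\right)} \left(-7\right) = \frac{1}{2} \left(- \frac{1}{13}\right) 16 \left(-7\right) = \left(- \frac{8}{13}\right) \left(-7\right) = \frac{56}{13}$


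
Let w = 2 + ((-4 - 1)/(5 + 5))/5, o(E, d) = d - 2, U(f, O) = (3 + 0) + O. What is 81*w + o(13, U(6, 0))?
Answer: 1549/10 ≈ 154.90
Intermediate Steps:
U(f, O) = 3 + O
o(E, d) = -2 + d
w = 19/10 (w = 2 + (-5/10)/5 = 2 + (-5*1/10)/5 = 2 + (1/5)*(-1/2) = 2 - 1/10 = 19/10 ≈ 1.9000)
81*w + o(13, U(6, 0)) = 81*(19/10) + (-2 + (3 + 0)) = 1539/10 + (-2 + 3) = 1539/10 + 1 = 1549/10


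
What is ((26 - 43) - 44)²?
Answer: 3721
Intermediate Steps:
((26 - 43) - 44)² = (-17 - 44)² = (-61)² = 3721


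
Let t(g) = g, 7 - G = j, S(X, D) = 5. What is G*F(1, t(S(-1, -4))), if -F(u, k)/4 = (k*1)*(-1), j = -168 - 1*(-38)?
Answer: 2740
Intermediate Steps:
j = -130 (j = -168 + 38 = -130)
G = 137 (G = 7 - 1*(-130) = 7 + 130 = 137)
F(u, k) = 4*k (F(u, k) = -4*k*1*(-1) = -4*k*(-1) = -(-4)*k = 4*k)
G*F(1, t(S(-1, -4))) = 137*(4*5) = 137*20 = 2740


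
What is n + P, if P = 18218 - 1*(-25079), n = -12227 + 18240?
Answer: 49310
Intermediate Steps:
n = 6013
P = 43297 (P = 18218 + 25079 = 43297)
n + P = 6013 + 43297 = 49310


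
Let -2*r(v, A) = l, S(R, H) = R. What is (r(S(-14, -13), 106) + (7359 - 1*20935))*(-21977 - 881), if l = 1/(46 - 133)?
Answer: 26997846667/87 ≈ 3.1032e+8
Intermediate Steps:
l = -1/87 (l = 1/(-87) = -1/87 ≈ -0.011494)
r(v, A) = 1/174 (r(v, A) = -½*(-1/87) = 1/174)
(r(S(-14, -13), 106) + (7359 - 1*20935))*(-21977 - 881) = (1/174 + (7359 - 1*20935))*(-21977 - 881) = (1/174 + (7359 - 20935))*(-22858) = (1/174 - 13576)*(-22858) = -2362223/174*(-22858) = 26997846667/87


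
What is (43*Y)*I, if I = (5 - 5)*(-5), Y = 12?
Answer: 0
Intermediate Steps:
I = 0 (I = 0*(-5) = 0)
(43*Y)*I = (43*12)*0 = 516*0 = 0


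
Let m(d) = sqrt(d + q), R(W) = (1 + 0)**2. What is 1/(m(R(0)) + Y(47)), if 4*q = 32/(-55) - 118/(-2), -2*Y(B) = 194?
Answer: -21340/2066547 - 2*sqrt(188815)/2066547 ≈ -0.010747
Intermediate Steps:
Y(B) = -97 (Y(B) = -1/2*194 = -97)
q = 3213/220 (q = (32/(-55) - 118/(-2))/4 = (32*(-1/55) - 118*(-1/2))/4 = (-32/55 + 59)/4 = (1/4)*(3213/55) = 3213/220 ≈ 14.605)
R(W) = 1 (R(W) = 1**2 = 1)
m(d) = sqrt(3213/220 + d) (m(d) = sqrt(d + 3213/220) = sqrt(3213/220 + d))
1/(m(R(0)) + Y(47)) = 1/(sqrt(176715 + 12100*1)/110 - 97) = 1/(sqrt(176715 + 12100)/110 - 97) = 1/(sqrt(188815)/110 - 97) = 1/(-97 + sqrt(188815)/110)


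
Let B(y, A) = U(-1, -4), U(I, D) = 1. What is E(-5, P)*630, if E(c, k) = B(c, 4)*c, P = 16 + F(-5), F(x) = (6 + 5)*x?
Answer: -3150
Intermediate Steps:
F(x) = 11*x
B(y, A) = 1
P = -39 (P = 16 + 11*(-5) = 16 - 55 = -39)
E(c, k) = c (E(c, k) = 1*c = c)
E(-5, P)*630 = -5*630 = -3150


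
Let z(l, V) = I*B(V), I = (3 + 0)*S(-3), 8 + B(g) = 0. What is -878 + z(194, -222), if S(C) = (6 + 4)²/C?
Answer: -78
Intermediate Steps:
S(C) = 100/C (S(C) = 10²/C = 100/C)
B(g) = -8 (B(g) = -8 + 0 = -8)
I = -100 (I = (3 + 0)*(100/(-3)) = 3*(100*(-⅓)) = 3*(-100/3) = -100)
z(l, V) = 800 (z(l, V) = -100*(-8) = 800)
-878 + z(194, -222) = -878 + 800 = -78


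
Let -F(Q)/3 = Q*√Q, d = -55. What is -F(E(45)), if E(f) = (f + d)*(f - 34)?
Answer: -330*I*√110 ≈ -3461.1*I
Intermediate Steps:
E(f) = (-55 + f)*(-34 + f) (E(f) = (f - 55)*(f - 34) = (-55 + f)*(-34 + f))
F(Q) = -3*Q^(3/2) (F(Q) = -3*Q*√Q = -3*Q^(3/2))
-F(E(45)) = -(-3)*(1870 + 45² - 89*45)^(3/2) = -(-3)*(1870 + 2025 - 4005)^(3/2) = -(-3)*(-110)^(3/2) = -(-3)*(-110*I*√110) = -330*I*√110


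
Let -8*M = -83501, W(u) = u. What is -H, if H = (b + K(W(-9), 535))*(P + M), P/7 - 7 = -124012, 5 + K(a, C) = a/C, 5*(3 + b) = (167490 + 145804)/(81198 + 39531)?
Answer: -3322567027189717/516720120 ≈ -6.4301e+6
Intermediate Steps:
b = -1497641/603645 (b = -3 + ((167490 + 145804)/(81198 + 39531))/5 = -3 + (313294/120729)/5 = -3 + (313294*(1/120729))/5 = -3 + (⅕)*(313294/120729) = -3 + 313294/603645 = -1497641/603645 ≈ -2.4810)
K(a, C) = -5 + a/C
P = -868035 (P = 49 + 7*(-124012) = 49 - 868084 = -868035)
M = 83501/8 (M = -⅛*(-83501) = 83501/8 ≈ 10438.)
H = 3322567027189717/516720120 (H = (-1497641/603645 + (-5 - 9/535))*(-868035 + 83501/8) = (-1497641/603645 + (-5 - 9*1/535))*(-6860779/8) = (-1497641/603645 + (-5 - 9/535))*(-6860779/8) = (-1497641/603645 - 2684/535)*(-6860779/8) = -484284223/64590015*(-6860779/8) = 3322567027189717/516720120 ≈ 6.4301e+6)
-H = -1*3322567027189717/516720120 = -3322567027189717/516720120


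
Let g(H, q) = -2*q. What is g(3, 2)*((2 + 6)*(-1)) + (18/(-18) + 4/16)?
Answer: 125/4 ≈ 31.250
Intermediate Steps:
g(3, 2)*((2 + 6)*(-1)) + (18/(-18) + 4/16) = (-2*2)*((2 + 6)*(-1)) + (18/(-18) + 4/16) = -32*(-1) + (18*(-1/18) + 4*(1/16)) = -4*(-8) + (-1 + ¼) = 32 - ¾ = 125/4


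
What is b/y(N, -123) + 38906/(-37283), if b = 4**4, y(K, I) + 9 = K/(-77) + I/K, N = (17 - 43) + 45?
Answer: -14858326518/857471717 ≈ -17.328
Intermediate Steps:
N = 19 (N = -26 + 45 = 19)
y(K, I) = -9 - K/77 + I/K (y(K, I) = -9 + (K/(-77) + I/K) = -9 + (K*(-1/77) + I/K) = -9 + (-K/77 + I/K) = -9 - K/77 + I/K)
b = 256
b/y(N, -123) + 38906/(-37283) = 256/(-9 - 1/77*19 - 123/19) + 38906/(-37283) = 256/(-9 - 19/77 - 123*1/19) + 38906*(-1/37283) = 256/(-9 - 19/77 - 123/19) - 38906/37283 = 256/(-22999/1463) - 38906/37283 = 256*(-1463/22999) - 38906/37283 = -374528/22999 - 38906/37283 = -14858326518/857471717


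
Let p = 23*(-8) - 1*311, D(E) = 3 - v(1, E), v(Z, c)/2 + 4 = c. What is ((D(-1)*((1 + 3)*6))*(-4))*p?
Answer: 617760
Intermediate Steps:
v(Z, c) = -8 + 2*c
D(E) = 11 - 2*E (D(E) = 3 - (-8 + 2*E) = 3 + (8 - 2*E) = 11 - 2*E)
p = -495 (p = -184 - 311 = -495)
((D(-1)*((1 + 3)*6))*(-4))*p = (((11 - 2*(-1))*((1 + 3)*6))*(-4))*(-495) = (((11 + 2)*(4*6))*(-4))*(-495) = ((13*24)*(-4))*(-495) = (312*(-4))*(-495) = -1248*(-495) = 617760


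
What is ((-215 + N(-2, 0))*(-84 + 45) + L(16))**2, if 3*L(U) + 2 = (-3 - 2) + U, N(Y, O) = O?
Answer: 70358544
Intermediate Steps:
L(U) = -7/3 + U/3 (L(U) = -2/3 + ((-3 - 2) + U)/3 = -2/3 + (-5 + U)/3 = -2/3 + (-5/3 + U/3) = -7/3 + U/3)
((-215 + N(-2, 0))*(-84 + 45) + L(16))**2 = ((-215 + 0)*(-84 + 45) + (-7/3 + (1/3)*16))**2 = (-215*(-39) + (-7/3 + 16/3))**2 = (8385 + 3)**2 = 8388**2 = 70358544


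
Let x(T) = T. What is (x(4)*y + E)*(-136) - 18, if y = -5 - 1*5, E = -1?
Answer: 5558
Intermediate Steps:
y = -10 (y = -5 - 5 = -10)
(x(4)*y + E)*(-136) - 18 = (4*(-10) - 1)*(-136) - 18 = (-40 - 1)*(-136) - 18 = -41*(-136) - 18 = 5576 - 18 = 5558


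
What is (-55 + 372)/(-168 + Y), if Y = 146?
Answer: -317/22 ≈ -14.409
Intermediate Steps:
(-55 + 372)/(-168 + Y) = (-55 + 372)/(-168 + 146) = 317/(-22) = 317*(-1/22) = -317/22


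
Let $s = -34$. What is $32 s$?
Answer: $-1088$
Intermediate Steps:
$32 s = 32 \left(-34\right) = -1088$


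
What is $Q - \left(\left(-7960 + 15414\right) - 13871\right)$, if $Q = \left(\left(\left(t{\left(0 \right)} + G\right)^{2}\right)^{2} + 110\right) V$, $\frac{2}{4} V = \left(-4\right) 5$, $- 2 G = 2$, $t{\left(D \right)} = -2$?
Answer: $-1223$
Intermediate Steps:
$G = -1$ ($G = \left(- \frac{1}{2}\right) 2 = -1$)
$V = -40$ ($V = 2 \left(\left(-4\right) 5\right) = 2 \left(-20\right) = -40$)
$Q = -7640$ ($Q = \left(\left(\left(-2 - 1\right)^{2}\right)^{2} + 110\right) \left(-40\right) = \left(\left(\left(-3\right)^{2}\right)^{2} + 110\right) \left(-40\right) = \left(9^{2} + 110\right) \left(-40\right) = \left(81 + 110\right) \left(-40\right) = 191 \left(-40\right) = -7640$)
$Q - \left(\left(-7960 + 15414\right) - 13871\right) = -7640 - \left(\left(-7960 + 15414\right) - 13871\right) = -7640 - \left(7454 - 13871\right) = -7640 - -6417 = -7640 + 6417 = -1223$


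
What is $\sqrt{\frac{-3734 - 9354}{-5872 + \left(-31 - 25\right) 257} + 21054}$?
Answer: $\frac{\sqrt{135088481794}}{2533} \approx 145.1$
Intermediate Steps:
$\sqrt{\frac{-3734 - 9354}{-5872 + \left(-31 - 25\right) 257} + 21054} = \sqrt{- \frac{13088}{-5872 + \left(-31 - 25\right) 257} + 21054} = \sqrt{- \frac{13088}{-5872 - 14392} + 21054} = \sqrt{- \frac{13088}{-20264} + 21054} = \sqrt{\left(-13088\right) \left(- \frac{1}{20264}\right) + 21054} = \sqrt{\frac{1636}{2533} + 21054} = \sqrt{\frac{53331418}{2533}} = \frac{\sqrt{135088481794}}{2533}$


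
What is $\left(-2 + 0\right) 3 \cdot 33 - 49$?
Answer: $-247$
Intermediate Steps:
$\left(-2 + 0\right) 3 \cdot 33 - 49 = \left(-2\right) 3 \cdot 33 - 49 = \left(-6\right) 33 - 49 = -198 - 49 = -247$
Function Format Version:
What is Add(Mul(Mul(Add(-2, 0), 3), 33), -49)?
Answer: -247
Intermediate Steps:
Add(Mul(Mul(Add(-2, 0), 3), 33), -49) = Add(Mul(Mul(-2, 3), 33), -49) = Add(Mul(-6, 33), -49) = Add(-198, -49) = -247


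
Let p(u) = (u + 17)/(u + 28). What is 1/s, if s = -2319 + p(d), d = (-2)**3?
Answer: -20/46371 ≈ -0.00043130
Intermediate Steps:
d = -8
p(u) = (17 + u)/(28 + u)
s = -46371/20 (s = -2319 + (17 - 8)/(28 - 8) = -2319 + 9/20 = -46371/20 ≈ -2318.6)
1/s = 1/(-46371/20) = -20/46371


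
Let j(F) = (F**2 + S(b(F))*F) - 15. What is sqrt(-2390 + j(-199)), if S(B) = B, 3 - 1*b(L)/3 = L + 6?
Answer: 2*I*sqrt(19954) ≈ 282.52*I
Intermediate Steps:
b(L) = -9 - 3*L (b(L) = 9 - 3*(L + 6) = 9 - 3*(6 + L) = 9 + (-18 - 3*L) = -9 - 3*L)
j(F) = -15 + F**2 + F*(-9 - 3*F) (j(F) = (F**2 + (-9 - 3*F)*F) - 15 = (F**2 + F*(-9 - 3*F)) - 15 = -15 + F**2 + F*(-9 - 3*F))
sqrt(-2390 + j(-199)) = sqrt(-2390 + (-15 + (-199)**2 - 3*(-199)*(3 - 199))) = sqrt(-2390 + (-15 + 39601 - 3*(-199)*(-196))) = sqrt(-2390 + (-15 + 39601 - 117012)) = sqrt(-2390 - 77426) = sqrt(-79816) = 2*I*sqrt(19954)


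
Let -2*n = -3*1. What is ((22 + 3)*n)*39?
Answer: 2925/2 ≈ 1462.5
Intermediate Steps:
n = 3/2 (n = -(-3)/2 = -1/2*(-3) = 3/2 ≈ 1.5000)
((22 + 3)*n)*39 = ((22 + 3)*(3/2))*39 = (25*(3/2))*39 = (75/2)*39 = 2925/2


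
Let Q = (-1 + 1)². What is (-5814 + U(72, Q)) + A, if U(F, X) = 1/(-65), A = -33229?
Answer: -2537796/65 ≈ -39043.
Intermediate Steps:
Q = 0 (Q = 0² = 0)
U(F, X) = -1/65
(-5814 + U(72, Q)) + A = (-5814 - 1/65) - 33229 = -377911/65 - 33229 = -2537796/65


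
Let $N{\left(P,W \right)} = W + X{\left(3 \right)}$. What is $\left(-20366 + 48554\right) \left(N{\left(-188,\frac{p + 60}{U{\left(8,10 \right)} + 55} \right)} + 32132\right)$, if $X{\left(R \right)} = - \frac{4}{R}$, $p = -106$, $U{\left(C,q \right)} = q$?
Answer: $\frac{58869153432}{65} \approx 9.0568 \cdot 10^{8}$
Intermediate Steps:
$N{\left(P,W \right)} = - \frac{4}{3} + W$ ($N{\left(P,W \right)} = W - \frac{4}{3} = - \frac{4}{3} + W$)
$\left(-20366 + 48554\right) \left(N{\left(-188,\frac{p + 60}{U{\left(8,10 \right)} + 55} \right)} + 32132\right) = \left(-20366 + 48554\right) \left(\left(- \frac{4}{3} + \frac{-106 + 60}{10 + 55}\right) + 32132\right) = 28188 \left(\left(- \frac{4}{3} - \frac{46}{65}\right) + 32132\right) = 28188 \left(- \frac{398}{195} + 32132\right) = 28188 \cdot \frac{6265342}{195} = \frac{58869153432}{65}$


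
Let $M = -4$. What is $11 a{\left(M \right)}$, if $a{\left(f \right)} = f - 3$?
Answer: $-77$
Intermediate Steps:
$a{\left(f \right)} = -3 + f$ ($a{\left(f \right)} = f - 3 = -3 + f$)
$11 a{\left(M \right)} = 11 \left(-3 - 4\right) = 11 \left(-7\right) = -77$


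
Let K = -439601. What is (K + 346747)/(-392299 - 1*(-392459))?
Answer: -46427/80 ≈ -580.34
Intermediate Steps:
(K + 346747)/(-392299 - 1*(-392459)) = (-439601 + 346747)/(-392299 - 1*(-392459)) = -92854/(-392299 + 392459) = -92854/160 = -92854*1/160 = -46427/80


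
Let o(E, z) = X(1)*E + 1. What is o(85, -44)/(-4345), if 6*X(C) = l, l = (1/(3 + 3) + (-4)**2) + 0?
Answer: -8281/156420 ≈ -0.052941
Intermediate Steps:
l = 97/6 (l = (1/6 + 16) + 0 = 97/6 + 0 = 97/6 ≈ 16.167)
X(C) = 97/36 (X(C) = (1/6)*(97/6) = 97/36)
o(E, z) = 1 + 97*E/36 (o(E, z) = 97*E/36 + 1 = 1 + 97*E/36)
o(85, -44)/(-4345) = (1 + (97/36)*85)/(-4345) = (1 + 8245/36)*(-1/4345) = (8281/36)*(-1/4345) = -8281/156420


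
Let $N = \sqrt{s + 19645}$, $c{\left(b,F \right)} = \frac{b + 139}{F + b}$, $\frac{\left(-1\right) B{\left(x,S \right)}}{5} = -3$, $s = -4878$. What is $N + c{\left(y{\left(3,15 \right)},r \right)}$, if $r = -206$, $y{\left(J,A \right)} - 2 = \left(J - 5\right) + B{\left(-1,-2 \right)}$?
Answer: $- \frac{154}{191} + \sqrt{14767} \approx 120.71$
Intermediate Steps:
$B{\left(x,S \right)} = 15$ ($B{\left(x,S \right)} = \left(-5\right) \left(-3\right) = 15$)
$y{\left(J,A \right)} = 12 + J$ ($y{\left(J,A \right)} = 2 + \left(\left(J - 5\right) + 15\right) = 2 + \left(\left(-5 + J\right) + 15\right) = 2 + \left(10 + J\right) = 12 + J$)
$c{\left(b,F \right)} = \frac{139 + b}{F + b}$
$N = \sqrt{14767}$ ($N = \sqrt{-4878 + 19645} = \sqrt{14767} \approx 121.52$)
$N + c{\left(y{\left(3,15 \right)},r \right)} = \sqrt{14767} + \frac{139 + \left(12 + 3\right)}{-206 + \left(12 + 3\right)} = \sqrt{14767} + \frac{139 + 15}{-206 + 15} = \sqrt{14767} + \frac{1}{-191} \cdot 154 = \sqrt{14767} - \frac{154}{191} = - \frac{154}{191} + \sqrt{14767}$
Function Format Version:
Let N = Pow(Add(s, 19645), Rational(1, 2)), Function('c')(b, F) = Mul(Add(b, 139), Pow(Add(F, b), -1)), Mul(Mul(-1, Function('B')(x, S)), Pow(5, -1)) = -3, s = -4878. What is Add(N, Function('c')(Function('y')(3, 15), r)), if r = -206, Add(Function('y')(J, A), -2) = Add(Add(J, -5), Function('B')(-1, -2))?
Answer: Add(Rational(-154, 191), Pow(14767, Rational(1, 2))) ≈ 120.71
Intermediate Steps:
Function('B')(x, S) = 15 (Function('B')(x, S) = Mul(-5, -3) = 15)
Function('y')(J, A) = Add(12, J) (Function('y')(J, A) = Add(2, Add(Add(J, -5), 15)) = Add(2, Add(Add(-5, J), 15)) = Add(2, Add(10, J)) = Add(12, J))
Function('c')(b, F) = Mul(Pow(Add(F, b), -1), Add(139, b)) (Function('c')(b, F) = Mul(Add(139, b), Pow(Add(F, b), -1)) = Mul(Pow(Add(F, b), -1), Add(139, b)))
N = Pow(14767, Rational(1, 2)) (N = Pow(Add(-4878, 19645), Rational(1, 2)) = Pow(14767, Rational(1, 2)) ≈ 121.52)
Add(N, Function('c')(Function('y')(3, 15), r)) = Add(Pow(14767, Rational(1, 2)), Mul(Pow(Add(-206, Add(12, 3)), -1), Add(139, Add(12, 3)))) = Add(Pow(14767, Rational(1, 2)), Mul(Pow(Add(-206, 15), -1), Add(139, 15))) = Add(Pow(14767, Rational(1, 2)), Mul(Pow(-191, -1), 154)) = Add(Pow(14767, Rational(1, 2)), Mul(Rational(-1, 191), 154)) = Add(Pow(14767, Rational(1, 2)), Rational(-154, 191)) = Add(Rational(-154, 191), Pow(14767, Rational(1, 2)))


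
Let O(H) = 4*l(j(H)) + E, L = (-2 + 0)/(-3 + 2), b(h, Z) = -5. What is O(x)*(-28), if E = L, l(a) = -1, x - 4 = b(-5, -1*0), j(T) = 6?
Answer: 56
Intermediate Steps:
x = -1 (x = 4 - 5 = -1)
L = 2 (L = -2/(-1) = -2*(-1) = 2)
E = 2
O(H) = -2 (O(H) = 4*(-1) + 2 = -4 + 2 = -2)
O(x)*(-28) = -2*(-28) = 56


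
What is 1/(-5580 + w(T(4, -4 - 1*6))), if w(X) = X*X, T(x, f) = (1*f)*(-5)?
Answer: -1/3080 ≈ -0.00032468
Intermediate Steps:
T(x, f) = -5*f (T(x, f) = f*(-5) = -5*f)
w(X) = X²
1/(-5580 + w(T(4, -4 - 1*6))) = 1/(-5580 + (-5*(-4 - 1*6))²) = 1/(-5580 + (-5*(-4 - 6))²) = 1/(-5580 + (-5*(-10))²) = 1/(-5580 + 50²) = 1/(-5580 + 2500) = 1/(-3080) = -1/3080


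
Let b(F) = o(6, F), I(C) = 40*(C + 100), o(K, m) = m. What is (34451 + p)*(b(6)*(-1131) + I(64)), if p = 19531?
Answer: -12199932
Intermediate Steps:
I(C) = 4000 + 40*C (I(C) = 40*(100 + C) = 4000 + 40*C)
b(F) = F
(34451 + p)*(b(6)*(-1131) + I(64)) = (34451 + 19531)*(6*(-1131) + (4000 + 40*64)) = 53982*(-6786 + (4000 + 2560)) = 53982*(-6786 + 6560) = 53982*(-226) = -12199932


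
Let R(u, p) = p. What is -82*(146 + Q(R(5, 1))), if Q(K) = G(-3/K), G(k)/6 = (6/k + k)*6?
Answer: 2788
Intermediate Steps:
G(k) = 36*k + 216/k (G(k) = 6*((6/k + k)*6) = 6*((k + 6/k)*6) = 6*(6*k + 36/k) = 36*k + 216/k)
Q(K) = -108/K - 72*K (Q(K) = 36*(-3/K) + 216/((-3/K)) = -108/K + 216*(-K/3) = -108/K - 72*K)
-82*(146 + Q(R(5, 1))) = -82*(146 + (-108/1 - 72*1)) = -82*(146 + (-108*1 - 72)) = -82*(146 + (-108 - 72)) = -82*(146 - 180) = -82*(-34) = 2788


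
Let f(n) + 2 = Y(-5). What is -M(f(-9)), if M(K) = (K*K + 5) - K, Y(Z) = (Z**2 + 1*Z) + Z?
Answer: -161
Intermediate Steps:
Y(Z) = Z**2 + 2*Z (Y(Z) = (Z**2 + Z) + Z = (Z + Z**2) + Z = Z**2 + 2*Z)
f(n) = 13 (f(n) = -2 - 5*(2 - 5) = -2 - 5*(-3) = -2 + 15 = 13)
M(K) = 5 + K**2 - K (M(K) = (K**2 + 5) - K = (5 + K**2) - K = 5 + K**2 - K)
-M(f(-9)) = -(5 + 13**2 - 1*13) = -(5 + 169 - 13) = -1*161 = -161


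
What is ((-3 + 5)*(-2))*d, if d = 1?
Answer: -4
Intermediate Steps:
((-3 + 5)*(-2))*d = ((-3 + 5)*(-2))*1 = (2*(-2))*1 = -4*1 = -4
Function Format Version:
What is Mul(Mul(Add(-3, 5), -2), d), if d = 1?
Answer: -4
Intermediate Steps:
Mul(Mul(Add(-3, 5), -2), d) = Mul(Mul(Add(-3, 5), -2), 1) = Mul(Mul(2, -2), 1) = Mul(-4, 1) = -4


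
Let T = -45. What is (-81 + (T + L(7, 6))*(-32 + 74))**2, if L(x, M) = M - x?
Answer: 4052169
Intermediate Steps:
(-81 + (T + L(7, 6))*(-32 + 74))**2 = (-81 + (-45 + (6 - 1*7))*(-32 + 74))**2 = (-81 + (-45 + (6 - 7))*42)**2 = (-81 + (-45 - 1)*42)**2 = (-81 - 46*42)**2 = (-81 - 1932)**2 = (-2013)**2 = 4052169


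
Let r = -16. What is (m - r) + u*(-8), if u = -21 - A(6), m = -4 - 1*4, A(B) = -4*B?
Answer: -16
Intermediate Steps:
m = -8 (m = -4 - 4 = -8)
u = 3 (u = -21 - (-4)*6 = -21 - 1*(-24) = -21 + 24 = 3)
(m - r) + u*(-8) = (-8 - 1*(-16)) + 3*(-8) = (-8 + 16) - 24 = 8 - 24 = -16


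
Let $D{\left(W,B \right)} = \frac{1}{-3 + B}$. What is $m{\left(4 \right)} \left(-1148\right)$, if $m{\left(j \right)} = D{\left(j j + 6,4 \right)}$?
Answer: $-1148$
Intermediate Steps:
$m{\left(j \right)} = 1$ ($m{\left(j \right)} = \frac{1}{-3 + 4} = 1^{-1} = 1$)
$m{\left(4 \right)} \left(-1148\right) = 1 \left(-1148\right) = -1148$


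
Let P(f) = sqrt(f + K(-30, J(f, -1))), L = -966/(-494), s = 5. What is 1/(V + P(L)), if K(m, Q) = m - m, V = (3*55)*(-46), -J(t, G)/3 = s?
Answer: -27170/206220293 - sqrt(119301)/14229200217 ≈ -0.00013178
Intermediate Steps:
J(t, G) = -15 (J(t, G) = -3*5 = -15)
V = -7590 (V = 165*(-46) = -7590)
K(m, Q) = 0
L = 483/247 (L = -966*(-1/494) = 483/247 ≈ 1.9555)
P(f) = sqrt(f) (P(f) = sqrt(f + 0) = sqrt(f))
1/(V + P(L)) = 1/(-7590 + sqrt(483/247)) = 1/(-7590 + sqrt(119301)/247)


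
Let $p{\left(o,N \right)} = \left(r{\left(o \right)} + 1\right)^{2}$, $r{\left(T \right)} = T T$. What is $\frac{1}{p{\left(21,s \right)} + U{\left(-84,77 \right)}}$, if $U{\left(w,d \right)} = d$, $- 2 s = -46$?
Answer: $\frac{1}{195441} \approx 5.1166 \cdot 10^{-6}$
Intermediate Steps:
$s = 23$ ($s = \left(- \frac{1}{2}\right) \left(-46\right) = 23$)
$r{\left(T \right)} = T^{2}$
$p{\left(o,N \right)} = \left(1 + o^{2}\right)^{2}$ ($p{\left(o,N \right)} = \left(o^{2} + 1\right)^{2} = \left(1 + o^{2}\right)^{2}$)
$\frac{1}{p{\left(21,s \right)} + U{\left(-84,77 \right)}} = \frac{1}{\left(1 + 21^{2}\right)^{2} + 77} = \frac{1}{\left(1 + 441\right)^{2} + 77} = \frac{1}{442^{2} + 77} = \frac{1}{195364 + 77} = \frac{1}{195441}$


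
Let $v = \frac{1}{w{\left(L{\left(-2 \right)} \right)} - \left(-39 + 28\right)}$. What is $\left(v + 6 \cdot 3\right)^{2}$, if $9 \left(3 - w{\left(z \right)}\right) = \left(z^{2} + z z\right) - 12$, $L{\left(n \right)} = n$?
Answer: $\frac{5517801}{16900} \approx 326.5$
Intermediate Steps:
$w{\left(z \right)} = \frac{13}{3} - \frac{2 z^{2}}{9}$ ($w{\left(z \right)} = 3 - \frac{\left(z^{2} + z z\right) - 12}{9} = 3 - \frac{\left(z^{2} + z^{2}\right) - 12}{9} = 3 - \frac{2 z^{2} - 12}{9} = 3 - \frac{-12 + 2 z^{2}}{9} = 3 - \left(- \frac{4}{3} + \frac{2 z^{2}}{9}\right) = \frac{13}{3} - \frac{2 z^{2}}{9}$)
$v = \frac{9}{130}$ ($v = \frac{1}{\left(\frac{13}{3} - \frac{2 \left(-2\right)^{2}}{9}\right) - \left(-39 + 28\right)} = \frac{1}{\left(\frac{13}{3} - \frac{8}{9}\right) - -11} = \frac{1}{\left(\frac{13}{3} - \frac{8}{9}\right) + 11} = \frac{1}{\frac{31}{9} + 11} = \frac{1}{\frac{130}{9}} = \frac{9}{130} \approx 0.069231$)
$\left(v + 6 \cdot 3\right)^{2} = \left(\frac{9}{130} + 6 \cdot 3\right)^{2} = \left(\frac{9}{130} + 18\right)^{2} = \left(\frac{2349}{130}\right)^{2} = \frac{5517801}{16900}$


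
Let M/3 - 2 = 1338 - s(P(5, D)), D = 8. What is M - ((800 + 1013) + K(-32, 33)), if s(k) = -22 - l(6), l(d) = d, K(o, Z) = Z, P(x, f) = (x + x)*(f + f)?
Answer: 2258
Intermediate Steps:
P(x, f) = 4*f*x (P(x, f) = (2*x)*(2*f) = 4*f*x)
s(k) = -28 (s(k) = -22 - 1*6 = -22 - 6 = -28)
M = 4104 (M = 6 + 3*(1338 - 1*(-28)) = 6 + 3*(1338 + 28) = 6 + 3*1366 = 6 + 4098 = 4104)
M - ((800 + 1013) + K(-32, 33)) = 4104 - ((800 + 1013) + 33) = 4104 - (1813 + 33) = 4104 - 1*1846 = 4104 - 1846 = 2258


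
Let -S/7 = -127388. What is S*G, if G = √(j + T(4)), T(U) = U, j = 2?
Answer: 891716*√6 ≈ 2.1842e+6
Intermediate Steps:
S = 891716 (S = -7*(-127388) = 891716)
G = √6 (G = √(2 + 4) = √6 ≈ 2.4495)
S*G = 891716*√6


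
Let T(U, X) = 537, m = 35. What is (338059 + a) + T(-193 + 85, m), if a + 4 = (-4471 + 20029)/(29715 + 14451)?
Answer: 2492378305/7361 ≈ 3.3859e+5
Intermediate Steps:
a = -26851/7361 (a = -4 + (-4471 + 20029)/(29715 + 14451) = -4 + 15558/44166 = -4 + 15558*(1/44166) = -4 + 2593/7361 = -26851/7361 ≈ -3.6477)
(338059 + a) + T(-193 + 85, m) = (338059 - 26851/7361) + 537 = 2488425448/7361 + 537 = 2492378305/7361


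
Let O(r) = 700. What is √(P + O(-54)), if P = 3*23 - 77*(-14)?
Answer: √1847 ≈ 42.977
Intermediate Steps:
P = 1147 (P = 69 + 1078 = 1147)
√(P + O(-54)) = √(1147 + 700) = √1847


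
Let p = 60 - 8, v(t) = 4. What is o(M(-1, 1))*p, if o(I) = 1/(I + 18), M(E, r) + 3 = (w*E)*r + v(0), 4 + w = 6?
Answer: 52/17 ≈ 3.0588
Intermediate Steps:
w = 2 (w = -4 + 6 = 2)
M(E, r) = 1 + 2*E*r (M(E, r) = -3 + ((2*E)*r + 4) = -3 + (2*E*r + 4) = -3 + (4 + 2*E*r) = 1 + 2*E*r)
o(I) = 1/(18 + I)
p = 52
o(M(-1, 1))*p = 52/(18 + (1 + 2*(-1)*1)) = 52/(18 + (1 - 2)) = 52/(18 - 1) = 52/17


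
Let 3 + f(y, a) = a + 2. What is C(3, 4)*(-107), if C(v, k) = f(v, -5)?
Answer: 642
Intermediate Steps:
f(y, a) = -1 + a (f(y, a) = -3 + (a + 2) = -3 + (2 + a) = -1 + a)
C(v, k) = -6 (C(v, k) = -1 - 5 = -6)
C(3, 4)*(-107) = -6*(-107) = 642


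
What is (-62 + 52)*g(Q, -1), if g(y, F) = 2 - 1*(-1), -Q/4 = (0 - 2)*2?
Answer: -30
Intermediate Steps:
Q = 16 (Q = -4*(0 - 2)*2 = -(-8)*2 = -4*(-4) = 16)
g(y, F) = 3 (g(y, F) = 2 + 1 = 3)
(-62 + 52)*g(Q, -1) = (-62 + 52)*3 = -10*3 = -30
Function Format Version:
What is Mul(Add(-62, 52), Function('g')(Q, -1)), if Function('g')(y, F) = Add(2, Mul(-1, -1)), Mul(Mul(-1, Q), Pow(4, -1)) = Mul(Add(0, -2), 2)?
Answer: -30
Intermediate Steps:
Q = 16 (Q = Mul(-4, Mul(Add(0, -2), 2)) = Mul(-4, Mul(-2, 2)) = Mul(-4, -4) = 16)
Function('g')(y, F) = 3 (Function('g')(y, F) = Add(2, 1) = 3)
Mul(Add(-62, 52), Function('g')(Q, -1)) = Mul(Add(-62, 52), 3) = Mul(-10, 3) = -30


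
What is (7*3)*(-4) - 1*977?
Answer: -1061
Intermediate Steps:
(7*3)*(-4) - 1*977 = 21*(-4) - 977 = -84 - 977 = -1061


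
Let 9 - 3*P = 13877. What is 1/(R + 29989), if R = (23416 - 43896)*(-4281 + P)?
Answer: 3/547131247 ≈ 5.4831e-9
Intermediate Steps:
P = -13868/3 (P = 3 - 1/3*13877 = 3 - 13877/3 = -13868/3 ≈ -4622.7)
R = 547041280/3 (R = (23416 - 43896)*(-4281 - 13868/3) = -20480*(-26711/3) = 547041280/3 ≈ 1.8235e+8)
1/(R + 29989) = 1/(547041280/3 + 29989) = 1/(547131247/3) = 3/547131247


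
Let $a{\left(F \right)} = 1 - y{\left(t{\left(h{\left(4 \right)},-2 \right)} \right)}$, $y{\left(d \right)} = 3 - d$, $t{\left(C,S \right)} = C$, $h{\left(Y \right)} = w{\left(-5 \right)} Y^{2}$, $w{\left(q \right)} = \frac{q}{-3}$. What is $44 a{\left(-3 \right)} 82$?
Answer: $\frac{266992}{3} \approx 88997.0$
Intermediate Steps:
$w{\left(q \right)} = - \frac{q}{3}$ ($w{\left(q \right)} = q \left(- \frac{1}{3}\right) = - \frac{q}{3}$)
$h{\left(Y \right)} = \frac{5 Y^{2}}{3}$ ($h{\left(Y \right)} = \left(- \frac{1}{3}\right) \left(-5\right) Y^{2} = \frac{5 Y^{2}}{3}$)
$a{\left(F \right)} = \frac{74}{3}$ ($a{\left(F \right)} = 1 - \left(3 - \frac{5 \cdot 4^{2}}{3}\right) = 1 - \left(3 - \frac{5}{3} \cdot 16\right) = 1 - \left(3 - \frac{80}{3}\right) = 1 - - \frac{71}{3} = 1 + \frac{71}{3} = \frac{74}{3}$)
$44 a{\left(-3 \right)} 82 = 44 \cdot \frac{74}{3} \cdot 82 = \frac{3256}{3} \cdot 82 = \frac{266992}{3}$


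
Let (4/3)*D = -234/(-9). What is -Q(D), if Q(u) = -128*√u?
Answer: 64*√78 ≈ 565.23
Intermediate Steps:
D = 39/2 (D = 3*(-234/(-9))/4 = 3*(-234*(-⅑))/4 = (¾)*26 = 39/2 ≈ 19.500)
-Q(D) = -(-128)*√(39/2) = -(-128)*√78/2 = -(-64)*√78 = 64*√78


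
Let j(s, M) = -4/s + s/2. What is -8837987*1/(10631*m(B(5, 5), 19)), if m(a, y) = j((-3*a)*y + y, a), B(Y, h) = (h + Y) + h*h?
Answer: 4365965578/5188682801 ≈ 0.84144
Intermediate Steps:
B(Y, h) = Y + h + h² (B(Y, h) = (Y + h) + h² = Y + h + h²)
j(s, M) = s/2 - 4/s (j(s, M) = -4/s + s*(½) = -4/s + s/2 = s/2 - 4/s)
m(a, y) = y/2 - 4/(y - 3*a*y) - 3*a*y/2 (m(a, y) = ((-3*a)*y + y)/2 - 4/((-3*a)*y + y) = (-3*a*y + y)/2 - 4/(-3*a*y + y) = (y - 3*a*y)/2 - 4/(y - 3*a*y) = (y/2 - 3*a*y/2) - 4/(y - 3*a*y) = y/2 - 4/(y - 3*a*y) - 3*a*y/2)
-8837987*1/(10631*m(B(5, 5), 19)) = -8837987*38*(-1 + 3*(5 + 5 + 5²))/(10631*(8 - 1*19²*(-1 + 3*(5 + 5 + 5²))²)) = -8837987*38*(-1 + 3*(5 + 5 + 25))/(10631*(8 - 1*361*(-1 + 3*(5 + 5 + 25))²)) = -8837987*38*(-1 + 3*35)/(10631*(8 - 1*361*(-1 + 3*35)²)) = -8837987*38*(-1 + 105)/(10631*(8 - 1*361*(-1 + 105)²)) = -8837987*3952/(10631*(8 - 1*361*104²)) = -8837987*3952/(10631*(8 - 1*361*10816)) = -8837987*3952/(10631*(8 - 3904576)) = -8837987/(((½)*(1/19)*(1/104)*(-3904568))*10631) = -8837987/((-488071/494*10631)) = -8837987/(-5188682801/494) = -8837987*(-494/5188682801) = 4365965578/5188682801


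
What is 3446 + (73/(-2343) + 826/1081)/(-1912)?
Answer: 16687877200411/4842681096 ≈ 3446.0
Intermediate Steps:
3446 + (73/(-2343) + 826/1081)/(-1912) = 3446 + (73*(-1/2343) + 826*(1/1081))*(-1/1912) = 3446 + (-73/2343 + 826/1081)*(-1/1912) = 3446 + (1856405/2532783)*(-1/1912) = 3446 - 1856405/4842681096 = 16687877200411/4842681096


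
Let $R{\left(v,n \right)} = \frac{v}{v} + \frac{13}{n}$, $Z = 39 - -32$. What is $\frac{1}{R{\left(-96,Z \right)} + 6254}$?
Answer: $\frac{71}{444118} \approx 0.00015987$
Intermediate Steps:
$Z = 71$ ($Z = 39 + 32 = 71$)
$R{\left(v,n \right)} = 1 + \frac{13}{n}$
$\frac{1}{R{\left(-96,Z \right)} + 6254} = \frac{1}{\frac{13 + 71}{71} + 6254} = \frac{1}{\frac{1}{71} \cdot 84 + 6254} = \frac{1}{\frac{84}{71} + 6254} = \frac{1}{\frac{444118}{71}} = \frac{71}{444118}$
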